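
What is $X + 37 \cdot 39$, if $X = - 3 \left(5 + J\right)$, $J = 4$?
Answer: $1416$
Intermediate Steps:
$X = -27$ ($X = - 3 \left(5 + 4\right) = \left(-3\right) 9 = -27$)
$X + 37 \cdot 39 = -27 + 37 \cdot 39 = -27 + 1443 = 1416$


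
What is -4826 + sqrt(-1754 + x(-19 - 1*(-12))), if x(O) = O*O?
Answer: -4826 + I*sqrt(1705) ≈ -4826.0 + 41.292*I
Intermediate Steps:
x(O) = O**2
-4826 + sqrt(-1754 + x(-19 - 1*(-12))) = -4826 + sqrt(-1754 + (-19 - 1*(-12))**2) = -4826 + sqrt(-1754 + (-19 + 12)**2) = -4826 + sqrt(-1754 + (-7)**2) = -4826 + sqrt(-1754 + 49) = -4826 + sqrt(-1705) = -4826 + I*sqrt(1705)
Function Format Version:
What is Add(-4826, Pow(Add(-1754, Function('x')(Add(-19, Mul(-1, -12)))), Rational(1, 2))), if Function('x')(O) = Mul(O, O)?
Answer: Add(-4826, Mul(I, Pow(1705, Rational(1, 2)))) ≈ Add(-4826.0, Mul(41.292, I))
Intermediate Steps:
Function('x')(O) = Pow(O, 2)
Add(-4826, Pow(Add(-1754, Function('x')(Add(-19, Mul(-1, -12)))), Rational(1, 2))) = Add(-4826, Pow(Add(-1754, Pow(Add(-19, Mul(-1, -12)), 2)), Rational(1, 2))) = Add(-4826, Pow(Add(-1754, Pow(Add(-19, 12), 2)), Rational(1, 2))) = Add(-4826, Pow(Add(-1754, Pow(-7, 2)), Rational(1, 2))) = Add(-4826, Pow(Add(-1754, 49), Rational(1, 2))) = Add(-4826, Pow(-1705, Rational(1, 2))) = Add(-4826, Mul(I, Pow(1705, Rational(1, 2))))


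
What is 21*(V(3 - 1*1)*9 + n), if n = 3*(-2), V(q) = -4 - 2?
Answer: -1260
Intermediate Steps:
V(q) = -6
n = -6
21*(V(3 - 1*1)*9 + n) = 21*(-6*9 - 6) = 21*(-54 - 6) = 21*(-60) = -1260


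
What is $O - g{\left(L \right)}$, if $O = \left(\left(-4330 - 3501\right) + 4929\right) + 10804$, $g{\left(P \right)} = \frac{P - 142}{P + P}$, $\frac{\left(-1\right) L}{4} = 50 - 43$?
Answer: $\frac{221171}{28} \approx 7899.0$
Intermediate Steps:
$L = -28$ ($L = - 4 \left(50 - 43\right) = \left(-4\right) 7 = -28$)
$g{\left(P \right)} = \frac{-142 + P}{2 P}$
$O = 7902$ ($O = \left(-7831 + 4929\right) + 10804 = -2902 + 10804 = 7902$)
$O - g{\left(L \right)} = 7902 - \frac{-142 - 28}{2 \left(-28\right)} = 7902 - \frac{1}{2} \left(- \frac{1}{28}\right) \left(-170\right) = 7902 - \frac{85}{28} = \frac{221171}{28}$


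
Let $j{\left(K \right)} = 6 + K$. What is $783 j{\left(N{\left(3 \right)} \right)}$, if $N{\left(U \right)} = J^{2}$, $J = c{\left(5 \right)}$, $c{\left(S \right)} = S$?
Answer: $24273$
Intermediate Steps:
$J = 5$
$N{\left(U \right)} = 25$ ($N{\left(U \right)} = 5^{2} = 25$)
$783 j{\left(N{\left(3 \right)} \right)} = 783 \left(6 + 25\right) = 783 \cdot 31 = 24273$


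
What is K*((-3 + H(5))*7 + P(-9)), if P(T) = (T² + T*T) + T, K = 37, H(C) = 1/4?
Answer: 19795/4 ≈ 4948.8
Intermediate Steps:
H(C) = ¼
P(T) = T + 2*T² (P(T) = (T² + T²) + T = 2*T² + T = T + 2*T²)
K*((-3 + H(5))*7 + P(-9)) = 37*((-3 + ¼)*7 - 9*(1 + 2*(-9))) = 37*(-11/4*7 - 9*(1 - 18)) = 37*(-77/4 - 9*(-17)) = 37*(-77/4 + 153) = 37*(535/4) = 19795/4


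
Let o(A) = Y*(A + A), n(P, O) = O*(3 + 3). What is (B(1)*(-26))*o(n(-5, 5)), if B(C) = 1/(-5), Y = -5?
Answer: -1560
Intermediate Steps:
n(P, O) = 6*O (n(P, O) = O*6 = 6*O)
o(A) = -10*A (o(A) = -5*(A + A) = -10*A)
B(C) = -⅕
(B(1)*(-26))*o(n(-5, 5)) = (-⅕*(-26))*(-60*5) = 26*(-10*30)/5 = (26/5)*(-300) = -1560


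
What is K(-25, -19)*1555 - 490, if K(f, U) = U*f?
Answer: 738135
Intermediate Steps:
K(-25, -19)*1555 - 490 = -19*(-25)*1555 - 490 = 475*1555 - 490 = 738625 - 490 = 738135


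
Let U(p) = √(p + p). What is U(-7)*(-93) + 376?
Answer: 376 - 93*I*√14 ≈ 376.0 - 347.97*I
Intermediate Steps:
U(p) = √2*√p (U(p) = √(2*p) = √2*√p)
U(-7)*(-93) + 376 = (√2*√(-7))*(-93) + 376 = (√2*(I*√7))*(-93) + 376 = (I*√14)*(-93) + 376 = -93*I*√14 + 376 = 376 - 93*I*√14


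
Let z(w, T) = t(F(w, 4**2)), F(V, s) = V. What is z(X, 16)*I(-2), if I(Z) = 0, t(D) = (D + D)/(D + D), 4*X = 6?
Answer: 0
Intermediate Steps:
X = 3/2 (X = (1/4)*6 = 3/2 ≈ 1.5000)
t(D) = 1 (t(D) = (2*D)/((2*D)) = (2*D)*(1/(2*D)) = 1)
z(w, T) = 1
z(X, 16)*I(-2) = 1*0 = 0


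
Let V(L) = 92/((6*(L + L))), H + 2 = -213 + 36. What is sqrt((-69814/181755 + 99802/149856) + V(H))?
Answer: sqrt(456509237441111695)/1381926540 ≈ 0.48892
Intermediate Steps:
H = -179 (H = -2 + (-213 + 36) = -2 - 177 = -179)
V(L) = 23/(3*L) (V(L) = 92/((6*(2*L))) = 92/((12*L)) = 92*(1/(12*L)) = 23/(3*L))
sqrt((-69814/181755 + 99802/149856) + V(H)) = sqrt((-69814/181755 + 99802/149856) + (23/3)/(-179)) = sqrt((-69814*1/181755 + 99802*(1/149856)) + (23/3)*(-1/179)) = sqrt((-69814/181755 + 49901/74928) - 23/537) = sqrt(26113829/92643120 - 23/537) = sqrt(3964111471/16583118480) = sqrt(456509237441111695)/1381926540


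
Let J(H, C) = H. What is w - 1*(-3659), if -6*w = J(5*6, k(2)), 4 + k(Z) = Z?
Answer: 3654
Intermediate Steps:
k(Z) = -4 + Z
w = -5 (w = -5*6/6 = -1/6*30 = -5)
w - 1*(-3659) = -5 - 1*(-3659) = -5 + 3659 = 3654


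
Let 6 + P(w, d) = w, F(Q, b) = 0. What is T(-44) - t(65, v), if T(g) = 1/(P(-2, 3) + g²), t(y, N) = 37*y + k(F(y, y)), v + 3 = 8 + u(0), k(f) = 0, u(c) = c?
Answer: -4636839/1928 ≈ -2405.0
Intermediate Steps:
P(w, d) = -6 + w
v = 5 (v = -3 + (8 + 0) = -3 + 8 = 5)
t(y, N) = 37*y (t(y, N) = 37*y + 0 = 37*y)
T(g) = 1/(-8 + g²) (T(g) = 1/((-6 - 2) + g²) = 1/(-8 + g²))
T(-44) - t(65, v) = 1/(-8 + (-44)²) - 37*65 = 1/(-8 + 1936) - 1*2405 = 1/1928 - 2405 = -4636839/1928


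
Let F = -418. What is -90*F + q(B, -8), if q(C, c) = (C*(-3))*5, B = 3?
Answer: 37575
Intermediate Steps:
q(C, c) = -15*C (q(C, c) = -3*C*5 = -15*C)
-90*F + q(B, -8) = -90*(-418) - 15*3 = 37620 - 45 = 37575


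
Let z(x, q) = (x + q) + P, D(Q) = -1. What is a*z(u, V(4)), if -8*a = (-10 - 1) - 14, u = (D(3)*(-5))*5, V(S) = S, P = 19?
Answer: 150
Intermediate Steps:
u = 25 (u = -1*(-5)*5 = 5*5 = 25)
z(x, q) = 19 + q + x (z(x, q) = (x + q) + 19 = (q + x) + 19 = 19 + q + x)
a = 25/8 (a = -((-10 - 1) - 14)/8 = -(-11 - 14)/8 = -1/8*(-25) = 25/8 ≈ 3.1250)
a*z(u, V(4)) = 25*(19 + 4 + 25)/8 = (25/8)*48 = 150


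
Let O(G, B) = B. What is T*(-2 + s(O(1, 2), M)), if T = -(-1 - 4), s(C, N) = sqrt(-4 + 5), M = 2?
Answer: -5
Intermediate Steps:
s(C, N) = 1 (s(C, N) = sqrt(1) = 1)
T = 5 (T = -1*(-5) = 5)
T*(-2 + s(O(1, 2), M)) = 5*(-2 + 1) = 5*(-1) = -5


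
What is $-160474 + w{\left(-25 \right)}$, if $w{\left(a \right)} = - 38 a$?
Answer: $-159524$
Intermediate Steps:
$-160474 + w{\left(-25 \right)} = -160474 - -950 = -160474 + 950 = -159524$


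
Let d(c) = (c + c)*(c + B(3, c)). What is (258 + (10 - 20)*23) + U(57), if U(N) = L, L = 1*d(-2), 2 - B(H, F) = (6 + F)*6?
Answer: 124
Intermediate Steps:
B(H, F) = -34 - 6*F (B(H, F) = 2 - (6 + F)*6 = 2 - (36 + 6*F) = 2 + (-36 - 6*F) = -34 - 6*F)
d(c) = 2*c*(-34 - 5*c) (d(c) = (c + c)*(c + (-34 - 6*c)) = (2*c)*(-34 - 5*c) = 2*c*(-34 - 5*c))
L = 96 (L = 1*(-2*(-2)*(34 + 5*(-2))) = 1*(-2*(-2)*(34 - 10)) = 1*(-2*(-2)*24) = 1*96 = 96)
U(N) = 96
(258 + (10 - 20)*23) + U(57) = (258 + (10 - 20)*23) + 96 = (258 - 10*23) + 96 = (258 - 230) + 96 = 28 + 96 = 124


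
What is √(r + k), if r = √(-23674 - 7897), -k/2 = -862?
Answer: √(1724 + I*√31571) ≈ 41.576 + 2.1368*I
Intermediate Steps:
k = 1724 (k = -2*(-862) = 1724)
r = I*√31571 (r = √(-31571) = I*√31571 ≈ 177.68*I)
√(r + k) = √(I*√31571 + 1724) = √(1724 + I*√31571)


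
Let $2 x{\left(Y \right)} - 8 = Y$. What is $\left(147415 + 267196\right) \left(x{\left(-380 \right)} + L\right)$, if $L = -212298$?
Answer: $-88098203724$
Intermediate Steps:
$x{\left(Y \right)} = 4 + \frac{Y}{2}$
$\left(147415 + 267196\right) \left(x{\left(-380 \right)} + L\right) = \left(147415 + 267196\right) \left(\left(4 + \frac{1}{2} \left(-380\right)\right) - 212298\right) = 414611 \left(\left(4 - 190\right) - 212298\right) = 414611 \left(-186 - 212298\right) = 414611 \left(-212484\right) = -88098203724$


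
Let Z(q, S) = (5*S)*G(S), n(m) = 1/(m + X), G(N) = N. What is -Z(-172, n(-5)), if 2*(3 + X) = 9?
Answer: -20/49 ≈ -0.40816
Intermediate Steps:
X = 3/2 (X = -3 + (½)*9 = -3 + 9/2 = 3/2 ≈ 1.5000)
n(m) = 1/(3/2 + m) (n(m) = 1/(m + 3/2) = 1/(3/2 + m))
Z(q, S) = 5*S² (Z(q, S) = (5*S)*S = 5*S²)
-Z(-172, n(-5)) = -5*(2/(3 + 2*(-5)))² = -5*(2/(3 - 10))² = -5*(2/(-7))² = -5*(2*(-⅐))² = -5*(-2/7)² = -5*4/49 = -1*20/49 = -20/49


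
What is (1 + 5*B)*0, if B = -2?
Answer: 0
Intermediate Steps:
(1 + 5*B)*0 = (1 + 5*(-2))*0 = (1 - 10)*0 = -9*0 = 0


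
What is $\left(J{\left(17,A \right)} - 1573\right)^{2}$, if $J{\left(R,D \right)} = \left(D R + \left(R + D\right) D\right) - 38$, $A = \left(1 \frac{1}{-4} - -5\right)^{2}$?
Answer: $\frac{7346375521}{65536} \approx 1.121 \cdot 10^{5}$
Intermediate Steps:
$A = \frac{361}{16}$ ($A = \left(1 \left(- \frac{1}{4}\right) + 5\right)^{2} = \left(- \frac{1}{4} + 5\right)^{2} = \left(\frac{19}{4}\right)^{2} = \frac{361}{16} \approx 22.563$)
$J{\left(R,D \right)} = -38 + D R + D \left(D + R\right)$ ($J{\left(R,D \right)} = \left(D R + \left(D + R\right) D\right) - 38 = \left(D R + D \left(D + R\right)\right) - 38 = -38 + D R + D \left(D + R\right)$)
$\left(J{\left(17,A \right)} - 1573\right)^{2} = \left(\left(-38 + \left(\frac{361}{16}\right)^{2} + 2 \cdot \frac{361}{16} \cdot 17\right) - 1573\right)^{2} = \left(\left(-38 + \frac{130321}{256} + \frac{6137}{8}\right) - 1573\right)^{2} = \left(\frac{316977}{256} - 1573\right)^{2} = \left(- \frac{85711}{256}\right)^{2} = \frac{7346375521}{65536}$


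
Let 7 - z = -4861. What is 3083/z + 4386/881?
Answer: 24067171/4288708 ≈ 5.6118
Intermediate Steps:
z = 4868 (z = 7 - 1*(-4861) = 7 + 4861 = 4868)
3083/z + 4386/881 = 3083/4868 + 4386/881 = 24067171/4288708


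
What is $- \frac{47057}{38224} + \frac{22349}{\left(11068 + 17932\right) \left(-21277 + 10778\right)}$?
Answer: $- \frac{1791043264397}{1454762438000} \approx -1.2312$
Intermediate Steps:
$- \frac{47057}{38224} + \frac{22349}{\left(11068 + 17932\right) \left(-21277 + 10778\right)} = \left(-47057\right) \frac{1}{38224} + \frac{22349}{29000 \left(-10499\right)} = - \frac{47057}{38224} + \frac{22349}{-304471000} = - \frac{47057}{38224} + 22349 \left(- \frac{1}{304471000}\right) = - \frac{47057}{38224} - \frac{22349}{304471000} = - \frac{1791043264397}{1454762438000}$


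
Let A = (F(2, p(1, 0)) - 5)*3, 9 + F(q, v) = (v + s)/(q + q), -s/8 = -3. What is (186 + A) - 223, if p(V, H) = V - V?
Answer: -61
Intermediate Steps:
s = 24 (s = -8*(-3) = 24)
p(V, H) = 0
F(q, v) = -9 + (24 + v)/(2*q) (F(q, v) = -9 + (v + 24)/(q + q) = -9 + (24 + v)/((2*q)) = -9 + (24 + v)*(1/(2*q)) = -9 + (24 + v)/(2*q))
A = -24 (A = ((1/2)*(24 + 0 - 18*2)/2 - 5)*3 = ((1/2)*(1/2)*(24 + 0 - 36) - 5)*3 = ((1/2)*(1/2)*(-12) - 5)*3 = (-3 - 5)*3 = -8*3 = -24)
(186 + A) - 223 = (186 - 24) - 223 = 162 - 223 = -61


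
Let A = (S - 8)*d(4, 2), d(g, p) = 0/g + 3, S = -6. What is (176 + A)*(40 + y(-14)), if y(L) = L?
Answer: 3484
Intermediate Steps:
d(g, p) = 3 (d(g, p) = 0 + 3 = 3)
A = -42 (A = (-6 - 8)*3 = -14*3 = -42)
(176 + A)*(40 + y(-14)) = (176 - 42)*(40 - 14) = 134*26 = 3484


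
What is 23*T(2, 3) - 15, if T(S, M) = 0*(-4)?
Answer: -15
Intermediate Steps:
T(S, M) = 0
23*T(2, 3) - 15 = 23*0 - 15 = 0 - 15 = -15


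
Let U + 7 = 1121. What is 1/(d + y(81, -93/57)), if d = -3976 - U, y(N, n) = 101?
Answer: -1/4989 ≈ -0.00020044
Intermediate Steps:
U = 1114 (U = -7 + 1121 = 1114)
d = -5090 (d = -3976 - 1*1114 = -3976 - 1114 = -5090)
1/(d + y(81, -93/57)) = 1/(-5090 + 101) = 1/(-4989) = -1/4989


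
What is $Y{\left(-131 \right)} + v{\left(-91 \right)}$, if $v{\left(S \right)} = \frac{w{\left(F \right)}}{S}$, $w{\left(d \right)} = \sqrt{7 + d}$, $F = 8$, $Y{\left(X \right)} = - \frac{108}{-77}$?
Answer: $\frac{108}{77} - \frac{\sqrt{15}}{91} \approx 1.36$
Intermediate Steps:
$Y{\left(X \right)} = \frac{108}{77}$ ($Y{\left(X \right)} = \left(-108\right) \left(- \frac{1}{77}\right) = \frac{108}{77}$)
$v{\left(S \right)} = \frac{\sqrt{15}}{S}$ ($v{\left(S \right)} = \frac{\sqrt{7 + 8}}{S} = \frac{\sqrt{15}}{S}$)
$Y{\left(-131 \right)} + v{\left(-91 \right)} = \frac{108}{77} + \frac{\sqrt{15}}{-91} = \frac{108}{77} + \sqrt{15} \left(- \frac{1}{91}\right) = \frac{108}{77} - \frac{\sqrt{15}}{91}$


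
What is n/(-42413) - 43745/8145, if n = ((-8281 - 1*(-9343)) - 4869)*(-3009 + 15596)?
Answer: 77688505624/69090777 ≈ 1124.4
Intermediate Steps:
n = -47918709 (n = ((-8281 + 9343) - 4869)*12587 = (1062 - 4869)*12587 = -3807*12587 = -47918709)
n/(-42413) - 43745/8145 = -47918709/(-42413) - 43745/8145 = -47918709*(-1/42413) - 43745*1/8145 = 47918709/42413 - 8749/1629 = 77688505624/69090777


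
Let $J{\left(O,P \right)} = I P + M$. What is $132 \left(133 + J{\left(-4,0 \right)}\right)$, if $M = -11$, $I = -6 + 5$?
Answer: $16104$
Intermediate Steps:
$I = -1$
$J{\left(O,P \right)} = -11 - P$ ($J{\left(O,P \right)} = - P - 11 = -11 - P$)
$132 \left(133 + J{\left(-4,0 \right)}\right) = 132 \left(133 - 11\right) = 132 \cdot 122 = 16104$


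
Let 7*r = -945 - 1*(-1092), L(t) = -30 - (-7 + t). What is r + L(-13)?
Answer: 11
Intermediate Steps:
L(t) = -23 - t (L(t) = -30 + (7 - t) = -23 - t)
r = 21 (r = (-945 - 1*(-1092))/7 = (-945 + 1092)/7 = (⅐)*147 = 21)
r + L(-13) = 21 + (-23 - 1*(-13)) = 21 + (-23 + 13) = 21 - 10 = 11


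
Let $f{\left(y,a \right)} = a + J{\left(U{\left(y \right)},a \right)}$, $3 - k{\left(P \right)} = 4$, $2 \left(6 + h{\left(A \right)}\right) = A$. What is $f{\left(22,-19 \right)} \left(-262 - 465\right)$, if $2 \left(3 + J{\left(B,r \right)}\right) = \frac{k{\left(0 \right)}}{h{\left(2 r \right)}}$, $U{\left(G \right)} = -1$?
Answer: $\frac{798973}{50} \approx 15979.0$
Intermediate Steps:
$h{\left(A \right)} = -6 + \frac{A}{2}$
$k{\left(P \right)} = -1$ ($k{\left(P \right)} = 3 - 4 = -1$)
$J{\left(B,r \right)} = -3 - \frac{1}{2 \left(-6 + r\right)}$ ($J{\left(B,r \right)} = -3 + \frac{\left(-1\right) \frac{1}{-6 + \frac{2 r}{2}}}{2} = -3 + \frac{\left(-1\right) \frac{1}{-6 + r}}{2} = -3 - \frac{1}{2 \left(-6 + r\right)}$)
$f{\left(y,a \right)} = a + \frac{35 - 6 a}{2 \left(-6 + a\right)}$
$f{\left(22,-19 \right)} \left(-262 - 465\right) = \frac{- \frac{1}{2} + \left(-6 - 19\right) \left(-3 - 19\right)}{-6 - 19} \left(-262 - 465\right) = \frac{- \frac{1}{2} - -550}{-25} \left(-727\right) = - \frac{- \frac{1}{2} + 550}{25} \left(-727\right) = \left(- \frac{1}{25}\right) \frac{1099}{2} \left(-727\right) = \left(- \frac{1099}{50}\right) \left(-727\right) = \frac{798973}{50}$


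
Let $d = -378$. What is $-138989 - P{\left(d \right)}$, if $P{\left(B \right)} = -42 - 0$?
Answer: $-138947$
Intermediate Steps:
$P{\left(B \right)} = -42$ ($P{\left(B \right)} = -42 + 0 = -42$)
$-138989 - P{\left(d \right)} = -138989 - -42 = -138989 + 42 = -138947$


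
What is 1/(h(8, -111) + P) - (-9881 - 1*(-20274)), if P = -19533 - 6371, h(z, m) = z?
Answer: -269137129/25896 ≈ -10393.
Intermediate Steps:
P = -25904
1/(h(8, -111) + P) - (-9881 - 1*(-20274)) = 1/(8 - 25904) - (-9881 - 1*(-20274)) = 1/(-25896) - (-9881 + 20274) = -1/25896 - 1*10393 = -1/25896 - 10393 = -269137129/25896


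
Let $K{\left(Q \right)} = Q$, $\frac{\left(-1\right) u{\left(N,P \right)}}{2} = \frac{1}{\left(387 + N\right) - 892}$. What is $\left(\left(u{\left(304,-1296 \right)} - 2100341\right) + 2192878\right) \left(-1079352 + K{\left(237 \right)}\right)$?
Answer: $- \frac{6690491057995}{67} \approx -9.9858 \cdot 10^{10}$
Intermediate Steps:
$u{\left(N,P \right)} = - \frac{2}{-505 + N}$ ($u{\left(N,P \right)} = - \frac{2}{\left(387 + N\right) - 892} = - \frac{2}{-505 + N}$)
$\left(\left(u{\left(304,-1296 \right)} - 2100341\right) + 2192878\right) \left(-1079352 + K{\left(237 \right)}\right) = \left(\left(- \frac{2}{-505 + 304} - 2100341\right) + 2192878\right) \left(-1079352 + 237\right) = \left(\left(- \frac{2}{-201} - 2100341\right) + 2192878\right) \left(-1079115\right) = \left(\left(\left(-2\right) \left(- \frac{1}{201}\right) - 2100341\right) + 2192878\right) \left(-1079115\right) = \left(\left(\frac{2}{201} - 2100341\right) + 2192878\right) \left(-1079115\right) = \left(- \frac{422168539}{201} + 2192878\right) \left(-1079115\right) = \frac{18599939}{201} \left(-1079115\right) = - \frac{6690491057995}{67}$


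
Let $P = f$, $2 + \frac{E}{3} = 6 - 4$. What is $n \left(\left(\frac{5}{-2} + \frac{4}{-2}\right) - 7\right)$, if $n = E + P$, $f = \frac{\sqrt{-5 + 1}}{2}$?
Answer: $- \frac{23 i}{2} \approx - 11.5 i$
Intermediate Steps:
$f = i$ ($f = \sqrt{-4} \cdot \frac{1}{2} = 2 i \frac{1}{2} = i \approx 1.0 i$)
$E = 0$ ($E = -6 + 3 \left(6 - 4\right) = -6 + 3 \cdot 2 = -6 + 6 = 0$)
$P = i \approx 1.0 i$
$n = i$ ($n = 0 + i = i \approx 1.0 i$)
$n \left(\left(\frac{5}{-2} + \frac{4}{-2}\right) - 7\right) = i \left(\left(\frac{5}{-2} + \frac{4}{-2}\right) - 7\right) = i \left(\left(5 \left(- \frac{1}{2}\right) + 4 \left(- \frac{1}{2}\right)\right) - 7\right) = i \left(\left(- \frac{5}{2} - 2\right) - 7\right) = i \left(- \frac{9}{2} - 7\right) = i \left(- \frac{23}{2}\right) = - \frac{23 i}{2}$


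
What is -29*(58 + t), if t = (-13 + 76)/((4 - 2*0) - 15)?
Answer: -16675/11 ≈ -1515.9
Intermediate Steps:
t = -63/11 (t = 63/((4 + 0) - 15) = 63/(4 - 15) = 63/(-11) = 63*(-1/11) = -63/11 ≈ -5.7273)
-29*(58 + t) = -29*(58 - 63/11) = -29*575/11 = -16675/11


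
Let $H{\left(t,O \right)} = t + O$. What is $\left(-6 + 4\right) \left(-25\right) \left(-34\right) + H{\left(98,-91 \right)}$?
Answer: $-1693$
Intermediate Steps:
$H{\left(t,O \right)} = O + t$
$\left(-6 + 4\right) \left(-25\right) \left(-34\right) + H{\left(98,-91 \right)} = \left(-6 + 4\right) \left(-25\right) \left(-34\right) + \left(-91 + 98\right) = \left(-2\right) \left(-25\right) \left(-34\right) + 7 = 50 \left(-34\right) + 7 = -1700 + 7 = -1693$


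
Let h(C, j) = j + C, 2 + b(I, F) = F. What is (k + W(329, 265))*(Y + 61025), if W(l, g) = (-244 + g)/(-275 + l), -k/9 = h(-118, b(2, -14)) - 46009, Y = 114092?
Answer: 1309029870241/18 ≈ 7.2724e+10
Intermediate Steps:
b(I, F) = -2 + F
h(C, j) = C + j
k = 415287 (k = -9*((-118 + (-2 - 14)) - 46009) = -9*((-118 - 16) - 46009) = -9*(-134 - 46009) = -9*(-46143) = 415287)
W(l, g) = (-244 + g)/(-275 + l)
(k + W(329, 265))*(Y + 61025) = (415287 + (-244 + 265)/(-275 + 329))*(114092 + 61025) = (415287 + 21/54)*175117 = (415287 + (1/54)*21)*175117 = (415287 + 7/18)*175117 = (7475173/18)*175117 = 1309029870241/18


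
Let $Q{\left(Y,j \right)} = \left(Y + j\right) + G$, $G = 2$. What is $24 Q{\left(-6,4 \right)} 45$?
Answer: $0$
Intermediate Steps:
$Q{\left(Y,j \right)} = 2 + Y + j$ ($Q{\left(Y,j \right)} = \left(Y + j\right) + 2 = 2 + Y + j$)
$24 Q{\left(-6,4 \right)} 45 = 24 \left(2 - 6 + 4\right) 45 = 24 \cdot 0 \cdot 45 = 0 \cdot 45 = 0$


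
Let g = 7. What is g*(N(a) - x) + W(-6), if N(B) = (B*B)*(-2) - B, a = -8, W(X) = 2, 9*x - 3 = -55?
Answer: -7178/9 ≈ -797.56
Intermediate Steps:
x = -52/9 (x = ⅓ + (⅑)*(-55) = ⅓ - 55/9 = -52/9 ≈ -5.7778)
N(B) = -B - 2*B² (N(B) = B²*(-2) - B = -2*B² - B = -B - 2*B²)
g*(N(a) - x) + W(-6) = 7*(-1*(-8)*(1 + 2*(-8)) - 1*(-52/9)) + 2 = 7*(-1*(-8)*(1 - 16) + 52/9) + 2 = 7*(-1*(-8)*(-15) + 52/9) + 2 = 7*(-120 + 52/9) + 2 = 7*(-1028/9) + 2 = -7196/9 + 2 = -7178/9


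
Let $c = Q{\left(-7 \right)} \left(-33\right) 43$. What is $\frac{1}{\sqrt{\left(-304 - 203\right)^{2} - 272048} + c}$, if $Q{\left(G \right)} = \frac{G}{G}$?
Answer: $- \frac{1419}{2028560} - \frac{i \sqrt{14999}}{2028560} \approx -0.00069951 - 6.0373 \cdot 10^{-5} i$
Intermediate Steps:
$Q{\left(G \right)} = 1$
$c = -1419$ ($c = 1 \left(-33\right) 43 = \left(-33\right) 43 = -1419$)
$\frac{1}{\sqrt{\left(-304 - 203\right)^{2} - 272048} + c} = \frac{1}{\sqrt{\left(-304 - 203\right)^{2} - 272048} - 1419} = \frac{1}{\sqrt{\left(-507\right)^{2} - 272048} - 1419} = \frac{1}{\sqrt{257049 - 272048} - 1419} = \frac{1}{\sqrt{-14999} - 1419} = \frac{1}{i \sqrt{14999} - 1419} = \frac{1}{-1419 + i \sqrt{14999}}$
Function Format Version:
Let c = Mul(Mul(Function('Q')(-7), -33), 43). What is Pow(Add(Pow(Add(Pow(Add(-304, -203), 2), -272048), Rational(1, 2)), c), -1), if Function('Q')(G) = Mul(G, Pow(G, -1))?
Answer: Add(Rational(-1419, 2028560), Mul(Rational(-1, 2028560), I, Pow(14999, Rational(1, 2)))) ≈ Add(-0.00069951, Mul(-6.0373e-5, I))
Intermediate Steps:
Function('Q')(G) = 1
c = -1419 (c = Mul(Mul(1, -33), 43) = Mul(-33, 43) = -1419)
Pow(Add(Pow(Add(Pow(Add(-304, -203), 2), -272048), Rational(1, 2)), c), -1) = Pow(Add(Pow(Add(Pow(Add(-304, -203), 2), -272048), Rational(1, 2)), -1419), -1) = Pow(Add(Pow(Add(Pow(-507, 2), -272048), Rational(1, 2)), -1419), -1) = Pow(Add(Pow(Add(257049, -272048), Rational(1, 2)), -1419), -1) = Pow(Add(Pow(-14999, Rational(1, 2)), -1419), -1) = Pow(Add(Mul(I, Pow(14999, Rational(1, 2))), -1419), -1) = Pow(Add(-1419, Mul(I, Pow(14999, Rational(1, 2)))), -1)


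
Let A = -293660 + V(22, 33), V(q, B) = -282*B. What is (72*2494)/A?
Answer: -89784/151483 ≈ -0.59270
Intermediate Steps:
A = -302966 (A = -293660 - 282*33 = -293660 - 9306 = -302966)
(72*2494)/A = (72*2494)/(-302966) = 179568*(-1/302966) = -89784/151483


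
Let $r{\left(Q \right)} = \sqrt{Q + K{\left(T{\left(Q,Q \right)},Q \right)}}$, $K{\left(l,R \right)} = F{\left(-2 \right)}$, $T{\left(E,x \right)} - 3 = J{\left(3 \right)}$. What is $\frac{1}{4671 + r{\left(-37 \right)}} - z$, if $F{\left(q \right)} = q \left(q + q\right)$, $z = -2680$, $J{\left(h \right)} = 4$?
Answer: $\frac{58472968271}{21818270} - \frac{i \sqrt{29}}{21818270} \approx 2680.0 - 2.4682 \cdot 10^{-7} i$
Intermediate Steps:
$F{\left(q \right)} = 2 q^{2}$ ($F{\left(q \right)} = q 2 q = 2 q^{2}$)
$T{\left(E,x \right)} = 7$ ($T{\left(E,x \right)} = 3 + 4 = 7$)
$K{\left(l,R \right)} = 8$ ($K{\left(l,R \right)} = 2 \left(-2\right)^{2} = 2 \cdot 4 = 8$)
$r{\left(Q \right)} = \sqrt{8 + Q}$ ($r{\left(Q \right)} = \sqrt{Q + 8} = \sqrt{8 + Q}$)
$\frac{1}{4671 + r{\left(-37 \right)}} - z = \frac{1}{4671 + \sqrt{8 - 37}} - -2680 = \frac{1}{4671 + \sqrt{-29}} + 2680 = \frac{1}{4671 + i \sqrt{29}} + 2680 = 2680 + \frac{1}{4671 + i \sqrt{29}}$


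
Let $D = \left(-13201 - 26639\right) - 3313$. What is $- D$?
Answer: $43153$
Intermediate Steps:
$D = -43153$ ($D = -39840 - 3313 = -43153$)
$- D = \left(-1\right) \left(-43153\right) = 43153$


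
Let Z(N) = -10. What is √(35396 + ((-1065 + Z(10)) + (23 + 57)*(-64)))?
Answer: √29201 ≈ 170.88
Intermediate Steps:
√(35396 + ((-1065 + Z(10)) + (23 + 57)*(-64))) = √(35396 + ((-1065 - 10) + (23 + 57)*(-64))) = √(35396 + (-1075 + 80*(-64))) = √(35396 + (-1075 - 5120)) = √(35396 - 6195) = √29201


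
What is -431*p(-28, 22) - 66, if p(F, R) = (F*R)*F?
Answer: -7433954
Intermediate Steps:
p(F, R) = R*F²
-431*p(-28, 22) - 66 = -9482*(-28)² - 66 = -9482*784 - 66 = -431*17248 - 66 = -7433888 - 66 = -7433954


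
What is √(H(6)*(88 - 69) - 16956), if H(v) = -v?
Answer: I*√17070 ≈ 130.65*I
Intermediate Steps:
√(H(6)*(88 - 69) - 16956) = √((-1*6)*(88 - 69) - 16956) = √(-6*19 - 16956) = √(-114 - 16956) = √(-17070) = I*√17070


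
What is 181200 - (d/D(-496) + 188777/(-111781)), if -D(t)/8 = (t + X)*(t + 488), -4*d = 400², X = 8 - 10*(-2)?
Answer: 9479226134111/52313508 ≈ 1.8120e+5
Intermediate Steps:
X = 28 (X = 8 + 20 = 28)
d = -40000 (d = -¼*400² = -¼*160000 = -40000)
D(t) = -8*(28 + t)*(488 + t) (D(t) = -8*(t + 28)*(t + 488) = -8*(28 + t)*(488 + t))
181200 - (d/D(-496) + 188777/(-111781)) = 181200 - (-40000/(-109312 - 4128*(-496) - 8*(-496)²) + 188777/(-111781)) = 181200 - (-40000/(-109312 + 2047488 - 8*246016) + 188777*(-1/111781)) = 181200 - (-40000/(-109312 + 2047488 - 1968128) - 188777/111781) = 181200 - (-40000/(-29952) - 188777/111781) = 181200 - (-40000*(-1/29952) - 188777/111781) = 181200 - (625/468 - 188777/111781) = 181200 - 1*(-18484511/52313508) = 181200 + 18484511/52313508 = 9479226134111/52313508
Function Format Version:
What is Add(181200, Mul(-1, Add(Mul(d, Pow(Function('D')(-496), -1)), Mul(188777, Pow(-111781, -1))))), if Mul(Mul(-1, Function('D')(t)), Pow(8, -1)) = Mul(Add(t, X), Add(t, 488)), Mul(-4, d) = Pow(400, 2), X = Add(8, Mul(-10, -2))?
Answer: Rational(9479226134111, 52313508) ≈ 1.8120e+5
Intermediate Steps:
X = 28 (X = Add(8, 20) = 28)
d = -40000 (d = Mul(Rational(-1, 4), Pow(400, 2)) = Mul(Rational(-1, 4), 160000) = -40000)
Function('D')(t) = Mul(-8, Add(28, t), Add(488, t)) (Function('D')(t) = Mul(-8, Mul(Add(t, 28), Add(t, 488))) = Mul(-8, Mul(Add(28, t), Add(488, t))) = Mul(-8, Add(28, t), Add(488, t)))
Add(181200, Mul(-1, Add(Mul(d, Pow(Function('D')(-496), -1)), Mul(188777, Pow(-111781, -1))))) = Add(181200, Mul(-1, Add(Mul(-40000, Pow(Add(-109312, Mul(-4128, -496), Mul(-8, Pow(-496, 2))), -1)), Mul(188777, Pow(-111781, -1))))) = Add(181200, Mul(-1, Add(Mul(-40000, Pow(Add(-109312, 2047488, Mul(-8, 246016)), -1)), Mul(188777, Rational(-1, 111781))))) = Add(181200, Mul(-1, Add(Mul(-40000, Pow(Add(-109312, 2047488, -1968128), -1)), Rational(-188777, 111781)))) = Add(181200, Mul(-1, Add(Mul(-40000, Pow(-29952, -1)), Rational(-188777, 111781)))) = Add(181200, Mul(-1, Add(Mul(-40000, Rational(-1, 29952)), Rational(-188777, 111781)))) = Add(181200, Mul(-1, Add(Rational(625, 468), Rational(-188777, 111781)))) = Add(181200, Mul(-1, Rational(-18484511, 52313508))) = Add(181200, Rational(18484511, 52313508)) = Rational(9479226134111, 52313508)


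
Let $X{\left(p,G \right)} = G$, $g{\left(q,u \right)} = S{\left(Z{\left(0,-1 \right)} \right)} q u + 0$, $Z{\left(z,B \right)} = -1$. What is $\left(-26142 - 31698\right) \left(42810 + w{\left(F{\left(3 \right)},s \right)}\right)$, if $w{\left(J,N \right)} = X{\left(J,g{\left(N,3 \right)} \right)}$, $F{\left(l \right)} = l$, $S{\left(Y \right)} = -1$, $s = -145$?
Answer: $-2501290800$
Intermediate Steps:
$g{\left(q,u \right)} = - q u$ ($g{\left(q,u \right)} = - q u + 0 = - q u$)
$w{\left(J,N \right)} = - 3 N$ ($w{\left(J,N \right)} = \left(-1\right) N 3 = - 3 N$)
$\left(-26142 - 31698\right) \left(42810 + w{\left(F{\left(3 \right)},s \right)}\right) = \left(-26142 - 31698\right) \left(42810 - -435\right) = - 57840 \left(42810 + 435\right) = \left(-57840\right) 43245 = -2501290800$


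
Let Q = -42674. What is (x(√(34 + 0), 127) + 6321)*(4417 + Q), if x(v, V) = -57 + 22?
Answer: -240483502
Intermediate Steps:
x(v, V) = -35
(x(√(34 + 0), 127) + 6321)*(4417 + Q) = (-35 + 6321)*(4417 - 42674) = 6286*(-38257) = -240483502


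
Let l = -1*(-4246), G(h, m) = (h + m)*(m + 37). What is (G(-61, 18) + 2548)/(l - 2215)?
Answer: 61/677 ≈ 0.090103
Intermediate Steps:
G(h, m) = (37 + m)*(h + m) (G(h, m) = (h + m)*(37 + m) = (37 + m)*(h + m))
l = 4246
(G(-61, 18) + 2548)/(l - 2215) = ((18² + 37*(-61) + 37*18 - 61*18) + 2548)/(4246 - 2215) = ((324 - 2257 + 666 - 1098) + 2548)/2031 = (-2365 + 2548)*(1/2031) = 183*(1/2031) = 61/677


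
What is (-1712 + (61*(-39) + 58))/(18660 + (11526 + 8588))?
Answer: -4033/38774 ≈ -0.10401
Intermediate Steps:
(-1712 + (61*(-39) + 58))/(18660 + (11526 + 8588)) = (-1712 + (-2379 + 58))/(18660 + 20114) = (-1712 - 2321)/38774 = -4033*1/38774 = -4033/38774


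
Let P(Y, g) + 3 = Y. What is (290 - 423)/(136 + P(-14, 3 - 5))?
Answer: -19/17 ≈ -1.1176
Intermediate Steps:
P(Y, g) = -3 + Y
(290 - 423)/(136 + P(-14, 3 - 5)) = (290 - 423)/(136 + (-3 - 14)) = -133/(136 - 17) = -133/119 = -133*1/119 = -19/17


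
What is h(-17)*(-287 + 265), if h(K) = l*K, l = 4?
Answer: 1496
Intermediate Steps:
h(K) = 4*K
h(-17)*(-287 + 265) = (4*(-17))*(-287 + 265) = -68*(-22) = 1496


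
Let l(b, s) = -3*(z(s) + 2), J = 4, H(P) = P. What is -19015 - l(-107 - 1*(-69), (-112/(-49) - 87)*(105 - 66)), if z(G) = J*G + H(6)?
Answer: -410461/7 ≈ -58637.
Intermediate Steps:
z(G) = 6 + 4*G (z(G) = 4*G + 6 = 6 + 4*G)
l(b, s) = -24 - 12*s (l(b, s) = -3*((6 + 4*s) + 2) = -3*(8 + 4*s) = -24 - 12*s)
-19015 - l(-107 - 1*(-69), (-112/(-49) - 87)*(105 - 66)) = -19015 - (-24 - 12*(-112/(-49) - 87)*(105 - 66)) = -19015 - (-24 - 12*(-112*(-1/49) - 87)*39) = -19015 - (-24 - 12*(16/7 - 87)*39) = -19015 - (-24 - (-7116)*39/7) = -19015 - (-24 - 12*(-23127/7)) = -19015 - (-24 + 277524/7) = -19015 - 1*277356/7 = -19015 - 277356/7 = -410461/7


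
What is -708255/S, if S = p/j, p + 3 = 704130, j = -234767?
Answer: 55424967195/234709 ≈ 2.3614e+5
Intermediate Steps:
p = 704127 (p = -3 + 704130 = 704127)
S = -704127/234767 (S = 704127/(-234767) = 704127*(-1/234767) = -704127/234767 ≈ -2.9993)
-708255/S = -708255/(-704127/234767) = -708255*(-234767/704127) = 55424967195/234709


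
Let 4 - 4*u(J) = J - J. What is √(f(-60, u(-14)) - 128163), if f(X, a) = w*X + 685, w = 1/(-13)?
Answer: I*√21543002/13 ≈ 357.03*I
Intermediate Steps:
w = -1/13 ≈ -0.076923
u(J) = 1 (u(J) = 1 - (J - J)/4 = 1 - ¼*0 = 1 + 0 = 1)
f(X, a) = 685 - X/13 (f(X, a) = -X/13 + 685 = 685 - X/13)
√(f(-60, u(-14)) - 128163) = √((685 - 1/13*(-60)) - 128163) = √((685 + 60/13) - 128163) = √(8965/13 - 128163) = √(-1657154/13) = I*√21543002/13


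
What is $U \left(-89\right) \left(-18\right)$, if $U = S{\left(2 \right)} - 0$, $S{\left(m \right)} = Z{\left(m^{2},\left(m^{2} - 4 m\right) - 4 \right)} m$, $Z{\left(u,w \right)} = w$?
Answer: $-25632$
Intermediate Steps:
$S{\left(m \right)} = m \left(-4 + m^{2} - 4 m\right)$ ($S{\left(m \right)} = \left(\left(m^{2} - 4 m\right) - 4\right) m = \left(-4 + m^{2} - 4 m\right) m = m \left(-4 + m^{2} - 4 m\right)$)
$U = -16$ ($U = 2 \left(-4 + 2^{2} - 8\right) - 0 = 2 \left(-4 + 4 - 8\right) + 0 = 2 \left(-8\right) + 0 = -16 + 0 = -16$)
$U \left(-89\right) \left(-18\right) = \left(-16\right) \left(-89\right) \left(-18\right) = 1424 \left(-18\right) = -25632$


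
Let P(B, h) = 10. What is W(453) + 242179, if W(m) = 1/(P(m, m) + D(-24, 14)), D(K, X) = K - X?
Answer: 6781011/28 ≈ 2.4218e+5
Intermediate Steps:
W(m) = -1/28 (W(m) = 1/(10 + (-24 - 1*14)) = 1/(10 + (-24 - 14)) = 1/(10 - 38) = 1/(-28) = -1/28)
W(453) + 242179 = -1/28 + 242179 = 6781011/28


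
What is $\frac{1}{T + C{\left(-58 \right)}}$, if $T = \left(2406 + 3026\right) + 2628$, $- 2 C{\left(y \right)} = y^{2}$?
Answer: $\frac{1}{6378} \approx 0.00015679$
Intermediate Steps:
$C{\left(y \right)} = - \frac{y^{2}}{2}$
$T = 8060$ ($T = 5432 + 2628 = 8060$)
$\frac{1}{T + C{\left(-58 \right)}} = \frac{1}{8060 - \frac{\left(-58\right)^{2}}{2}} = \frac{1}{8060 - 1682} = \frac{1}{6378}$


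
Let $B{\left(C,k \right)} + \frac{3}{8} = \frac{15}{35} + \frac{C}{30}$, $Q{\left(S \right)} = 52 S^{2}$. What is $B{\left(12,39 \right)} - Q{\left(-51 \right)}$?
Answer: $- \frac{37870433}{280} \approx -1.3525 \cdot 10^{5}$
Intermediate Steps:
$B{\left(C,k \right)} = \frac{3}{56} + \frac{C}{30}$ ($B{\left(C,k \right)} = - \frac{3}{8} + \left(\frac{15}{35} + \frac{C}{30}\right) = - \frac{3}{8} + \left(15 \cdot \frac{1}{35} + C \frac{1}{30}\right) = - \frac{3}{8} + \left(\frac{3}{7} + \frac{C}{30}\right) = \frac{3}{56} + \frac{C}{30}$)
$B{\left(12,39 \right)} - Q{\left(-51 \right)} = \left(\frac{3}{56} + \frac{1}{30} \cdot 12\right) - 52 \left(-51\right)^{2} = \left(\frac{3}{56} + \frac{2}{5}\right) - 52 \cdot 2601 = \frac{127}{280} - 135252 = - \frac{37870433}{280}$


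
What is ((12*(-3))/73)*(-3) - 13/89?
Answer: 8663/6497 ≈ 1.3334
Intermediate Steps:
((12*(-3))/73)*(-3) - 13/89 = -36*1/73*(-3) - 13*1/89 = -36/73*(-3) - 13/89 = 108/73 - 13/89 = 8663/6497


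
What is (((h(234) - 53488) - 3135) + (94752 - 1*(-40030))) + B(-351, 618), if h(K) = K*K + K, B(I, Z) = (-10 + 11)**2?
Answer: 133150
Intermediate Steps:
B(I, Z) = 1 (B(I, Z) = 1**2 = 1)
h(K) = K + K**2 (h(K) = K**2 + K = K + K**2)
(((h(234) - 53488) - 3135) + (94752 - 1*(-40030))) + B(-351, 618) = (((234*(1 + 234) - 53488) - 3135) + (94752 - 1*(-40030))) + 1 = (((234*235 - 53488) - 3135) + (94752 + 40030)) + 1 = (((54990 - 53488) - 3135) + 134782) + 1 = ((1502 - 3135) + 134782) + 1 = (-1633 + 134782) + 1 = 133149 + 1 = 133150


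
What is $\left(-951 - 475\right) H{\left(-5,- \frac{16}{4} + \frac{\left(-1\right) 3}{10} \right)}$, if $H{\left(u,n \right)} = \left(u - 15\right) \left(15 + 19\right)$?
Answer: $969680$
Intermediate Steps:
$H{\left(u,n \right)} = -510 + 34 u$ ($H{\left(u,n \right)} = \left(-15 + u\right) 34 = -510 + 34 u$)
$\left(-951 - 475\right) H{\left(-5,- \frac{16}{4} + \frac{\left(-1\right) 3}{10} \right)} = \left(-951 - 475\right) \left(-510 + 34 \left(-5\right)\right) = - 1426 \left(-510 - 170\right) = \left(-1426\right) \left(-680\right) = 969680$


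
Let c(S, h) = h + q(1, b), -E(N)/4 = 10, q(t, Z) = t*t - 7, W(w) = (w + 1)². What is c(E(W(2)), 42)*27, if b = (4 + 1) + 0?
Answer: 972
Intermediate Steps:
W(w) = (1 + w)²
b = 5 (b = 5 + 0 = 5)
q(t, Z) = -7 + t² (q(t, Z) = t² - 7 = -7 + t²)
E(N) = -40 (E(N) = -4*10 = -40)
c(S, h) = -6 + h (c(S, h) = h + (-7 + 1²) = h + (-7 + 1) = h - 6 = -6 + h)
c(E(W(2)), 42)*27 = (-6 + 42)*27 = 36*27 = 972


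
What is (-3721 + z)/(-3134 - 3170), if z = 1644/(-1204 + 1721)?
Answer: 1922113/3259168 ≈ 0.58976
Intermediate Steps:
z = 1644/517 ≈ 3.1799
(-3721 + z)/(-3134 - 3170) = (-3721 + 1644/517)/(-3134 - 3170) = -1922113/517/(-6304) = -1922113/517*(-1/6304) = 1922113/3259168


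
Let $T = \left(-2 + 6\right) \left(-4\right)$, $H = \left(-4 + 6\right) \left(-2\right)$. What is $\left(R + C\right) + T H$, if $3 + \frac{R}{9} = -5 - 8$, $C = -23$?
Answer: $-103$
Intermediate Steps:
$H = -4$ ($H = 2 \left(-2\right) = -4$)
$R = -144$ ($R = -27 + 9 \left(-5 - 8\right) = -27 + 9 \left(-13\right) = -27 - 117 = -144$)
$T = -16$ ($T = 4 \left(-4\right) = -16$)
$\left(R + C\right) + T H = \left(-144 - 23\right) - -64 = -167 + 64 = -103$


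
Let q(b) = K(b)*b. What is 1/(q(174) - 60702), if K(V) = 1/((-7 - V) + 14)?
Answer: -167/10137408 ≈ -1.6474e-5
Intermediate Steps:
K(V) = 1/(7 - V)
q(b) = -b/(-7 + b) (q(b) = (-1/(-7 + b))*b = -b/(-7 + b))
1/(q(174) - 60702) = 1/(-1*174/(-7 + 174) - 60702) = 1/(-1*174/167 - 60702) = 1/(-1*174*1/167 - 60702) = 1/(-174/167 - 60702) = 1/(-10137408/167) = -167/10137408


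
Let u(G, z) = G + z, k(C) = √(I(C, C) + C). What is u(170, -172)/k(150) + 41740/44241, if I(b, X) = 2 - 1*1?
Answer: 41740/44241 - 2*√151/151 ≈ 0.78071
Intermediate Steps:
I(b, X) = 1 (I(b, X) = 2 - 1 = 1)
k(C) = √(1 + C)
u(170, -172)/k(150) + 41740/44241 = (170 - 172)/(√(1 + 150)) + 41740/44241 = -2*√151/151 + 41740*(1/44241) = -2*√151/151 + 41740/44241 = 41740/44241 - 2*√151/151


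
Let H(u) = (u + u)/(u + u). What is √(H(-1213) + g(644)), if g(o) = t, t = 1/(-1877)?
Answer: 2*√880313/1877 ≈ 0.99973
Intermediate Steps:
t = -1/1877 ≈ -0.00053276
H(u) = 1 (H(u) = (2*u)/((2*u)) = (2*u)*(1/(2*u)) = 1)
g(o) = -1/1877
√(H(-1213) + g(644)) = √(1 - 1/1877) = √(1876/1877) = 2*√880313/1877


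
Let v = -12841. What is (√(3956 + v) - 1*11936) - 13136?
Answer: -25072 + I*√8885 ≈ -25072.0 + 94.26*I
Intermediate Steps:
(√(3956 + v) - 1*11936) - 13136 = (√(3956 - 12841) - 1*11936) - 13136 = (√(-8885) - 11936) - 13136 = (I*√8885 - 11936) - 13136 = (-11936 + I*√8885) - 13136 = -25072 + I*√8885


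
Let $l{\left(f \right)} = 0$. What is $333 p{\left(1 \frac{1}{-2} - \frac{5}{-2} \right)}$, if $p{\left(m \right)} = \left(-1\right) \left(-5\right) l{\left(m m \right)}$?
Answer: $0$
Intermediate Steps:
$p{\left(m \right)} = 0$ ($p{\left(m \right)} = \left(-1\right) \left(-5\right) 0 = 5 \cdot 0 = 0$)
$333 p{\left(1 \frac{1}{-2} - \frac{5}{-2} \right)} = 333 \cdot 0 = 0$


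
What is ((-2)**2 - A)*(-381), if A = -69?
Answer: -27813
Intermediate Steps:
((-2)**2 - A)*(-381) = ((-2)**2 - 1*(-69))*(-381) = (4 + 69)*(-381) = 73*(-381) = -27813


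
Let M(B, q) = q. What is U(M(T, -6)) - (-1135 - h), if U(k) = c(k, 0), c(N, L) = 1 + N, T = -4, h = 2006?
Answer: 3136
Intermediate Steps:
U(k) = 1 + k
U(M(T, -6)) - (-1135 - h) = (1 - 6) - (-1135 - 1*2006) = -5 - (-1135 - 2006) = -5 - 1*(-3141) = -5 + 3141 = 3136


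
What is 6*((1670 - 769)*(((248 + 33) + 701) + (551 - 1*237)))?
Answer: 7006176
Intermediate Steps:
6*((1670 - 769)*(((248 + 33) + 701) + (551 - 1*237))) = 6*(901*((281 + 701) + (551 - 237))) = 6*(901*(982 + 314)) = 6*(901*1296) = 6*1167696 = 7006176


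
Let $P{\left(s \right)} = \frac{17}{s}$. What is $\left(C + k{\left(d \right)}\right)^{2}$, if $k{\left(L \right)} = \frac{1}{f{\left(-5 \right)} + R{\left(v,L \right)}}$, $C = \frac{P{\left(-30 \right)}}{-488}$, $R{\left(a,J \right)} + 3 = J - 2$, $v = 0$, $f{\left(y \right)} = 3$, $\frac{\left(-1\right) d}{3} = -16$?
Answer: $\frac{59459521}{113380358400} \approx 0.00052442$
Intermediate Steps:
$d = 48$ ($d = \left(-3\right) \left(-16\right) = 48$)
$R{\left(a,J \right)} = -5 + J$ ($R{\left(a,J \right)} = -3 + \left(J - 2\right) = -3 + \left(-2 + J\right) = -5 + J$)
$C = \frac{17}{14640}$ ($C = \frac{17 \frac{1}{-30}}{-488} = 17 \left(- \frac{1}{30}\right) \left(- \frac{1}{488}\right) = \left(- \frac{17}{30}\right) \left(- \frac{1}{488}\right) = \frac{17}{14640} \approx 0.0011612$)
$k{\left(L \right)} = \frac{1}{-2 + L}$ ($k{\left(L \right)} = \frac{1}{3 + \left(-5 + L\right)} = \frac{1}{-2 + L}$)
$\left(C + k{\left(d \right)}\right)^{2} = \left(\frac{17}{14640} + \frac{1}{-2 + 48}\right)^{2} = \left(\frac{17}{14640} + \frac{1}{46}\right)^{2} = \left(\frac{7711}{336720}\right)^{2} = \frac{59459521}{113380358400}$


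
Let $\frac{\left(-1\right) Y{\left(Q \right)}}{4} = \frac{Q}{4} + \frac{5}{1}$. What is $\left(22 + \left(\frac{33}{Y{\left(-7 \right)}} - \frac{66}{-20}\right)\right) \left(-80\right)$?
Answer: $- \frac{23672}{13} \approx -1820.9$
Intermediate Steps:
$Y{\left(Q \right)} = -20 - Q$ ($Y{\left(Q \right)} = - 4 \left(\frac{Q}{4} + \frac{5}{1}\right) = - 4 \left(Q \frac{1}{4} + 5 \cdot 1\right) = - 4 \left(\frac{Q}{4} + 5\right) = - 4 \left(5 + \frac{Q}{4}\right) = -20 - Q$)
$\left(22 + \left(\frac{33}{Y{\left(-7 \right)}} - \frac{66}{-20}\right)\right) \left(-80\right) = \left(22 + \left(\frac{33}{-20 - -7} - \frac{66}{-20}\right)\right) \left(-80\right) = \left(22 + \left(\frac{33}{-20 + 7} - - \frac{33}{10}\right)\right) \left(-80\right) = \left(22 + \left(\frac{33}{-13} + \frac{33}{10}\right)\right) \left(-80\right) = \left(22 + \left(33 \left(- \frac{1}{13}\right) + \frac{33}{10}\right)\right) \left(-80\right) = \left(22 + \left(- \frac{33}{13} + \frac{33}{10}\right)\right) \left(-80\right) = \left(22 + \frac{99}{130}\right) \left(-80\right) = \frac{2959}{130} \left(-80\right) = - \frac{23672}{13}$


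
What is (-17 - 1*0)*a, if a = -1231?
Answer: 20927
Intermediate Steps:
(-17 - 1*0)*a = (-17 - 1*0)*(-1231) = (-17 + 0)*(-1231) = -17*(-1231) = 20927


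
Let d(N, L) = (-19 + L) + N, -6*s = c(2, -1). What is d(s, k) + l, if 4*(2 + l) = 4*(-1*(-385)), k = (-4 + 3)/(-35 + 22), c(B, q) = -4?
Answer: 14225/39 ≈ 364.74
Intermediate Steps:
s = 2/3 (s = -1/6*(-4) = 2/3 ≈ 0.66667)
k = 1/13 (k = -1/(-13) = -1*(-1/13) = 1/13 ≈ 0.076923)
d(N, L) = -19 + L + N
l = 383 (l = -2 + (4*(-1*(-385)))/4 = -2 + (4*385)/4 = -2 + (1/4)*1540 = -2 + 385 = 383)
d(s, k) + l = (-19 + 1/13 + 2/3) + 383 = -712/39 + 383 = 14225/39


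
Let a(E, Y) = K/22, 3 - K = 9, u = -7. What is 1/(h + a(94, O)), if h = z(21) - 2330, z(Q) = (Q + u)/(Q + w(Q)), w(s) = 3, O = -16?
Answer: -132/307519 ≈ -0.00042924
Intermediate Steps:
K = -6 (K = 3 - 1*9 = 3 - 9 = -6)
z(Q) = (-7 + Q)/(3 + Q) (z(Q) = (Q - 7)/(Q + 3) = (-7 + Q)/(3 + Q))
a(E, Y) = -3/11 (a(E, Y) = -6/22 = -6*1/22 = -3/11)
h = -27953/12 (h = (-7 + 21)/(3 + 21) - 2330 = 14/24 - 2330 = (1/24)*14 - 2330 = 7/12 - 2330 = -27953/12 ≈ -2329.4)
1/(h + a(94, O)) = 1/(-27953/12 - 3/11) = 1/(-307519/132) = -132/307519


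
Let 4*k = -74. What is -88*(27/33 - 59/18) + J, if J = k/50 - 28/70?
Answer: 194107/900 ≈ 215.67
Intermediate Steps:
k = -37/2 (k = (¼)*(-74) = -37/2 ≈ -18.500)
J = -77/100 (J = -37/2/50 - 28/70 = -37/2*1/50 - 28*1/70 = -37/100 - ⅖ = -77/100 ≈ -0.77000)
-88*(27/33 - 59/18) + J = -88*(27/33 - 59/18) - 77/100 = -88*(27*(1/33) - 59*1/18) - 77/100 = -88*(9/11 - 59/18) - 77/100 = -88*(-487/198) - 77/100 = 1948/9 - 77/100 = 194107/900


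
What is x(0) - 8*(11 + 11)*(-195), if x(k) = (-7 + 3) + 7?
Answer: 34323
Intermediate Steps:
x(k) = 3 (x(k) = -4 + 7 = 3)
x(0) - 8*(11 + 11)*(-195) = 3 - 8*(11 + 11)*(-195) = 3 - 8*22*(-195) = 3 - 176*(-195) = 3 + 34320 = 34323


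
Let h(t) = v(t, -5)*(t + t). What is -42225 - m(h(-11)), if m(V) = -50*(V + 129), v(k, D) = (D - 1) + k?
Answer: -17075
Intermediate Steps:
v(k, D) = -1 + D + k (v(k, D) = (-1 + D) + k = -1 + D + k)
h(t) = 2*t*(-6 + t) (h(t) = (-1 - 5 + t)*(t + t) = (-6 + t)*(2*t) = 2*t*(-6 + t))
m(V) = -6450 - 50*V (m(V) = -50*(129 + V) = -6450 - 50*V)
-42225 - m(h(-11)) = -42225 - (-6450 - 100*(-11)*(-6 - 11)) = -42225 - (-6450 - 100*(-11)*(-17)) = -42225 - (-6450 - 50*374) = -42225 - (-6450 - 18700) = -42225 - 1*(-25150) = -42225 + 25150 = -17075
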